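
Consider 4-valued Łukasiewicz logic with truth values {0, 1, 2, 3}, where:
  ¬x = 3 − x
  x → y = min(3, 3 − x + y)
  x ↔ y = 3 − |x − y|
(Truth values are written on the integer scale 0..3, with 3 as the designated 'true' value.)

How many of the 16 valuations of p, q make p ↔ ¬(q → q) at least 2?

p = 0, q = 0 ↦ 3  ≥
p = 0, q = 1 ↦ 3  ≥
p = 0, q = 2 ↦ 3  ≥
p = 0, q = 3 ↦ 3  ≥
p = 1, q = 0 ↦ 2  ≥
p = 1, q = 1 ↦ 2  ≥
p = 1, q = 2 ↦ 2  ≥
p = 1, q = 3 ↦ 2  ≥
p = 2, q = 0 ↦ 1  <
p = 2, q = 1 ↦ 1  <
p = 2, q = 2 ↦ 1  <
p = 2, q = 3 ↦ 1  <
p = 3, q = 0 ↦ 0  <
p = 3, q = 1 ↦ 0  <
p = 3, q = 2 ↦ 0  <
p = 3, q = 3 ↦ 0  <
So 8 of the 16 assignments meet the threshold.

8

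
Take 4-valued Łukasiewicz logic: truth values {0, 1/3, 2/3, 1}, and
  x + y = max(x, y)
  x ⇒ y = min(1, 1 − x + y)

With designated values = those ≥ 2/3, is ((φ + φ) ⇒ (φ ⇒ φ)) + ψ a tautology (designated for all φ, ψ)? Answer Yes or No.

φ = 0, ψ = 0 ↦ 1
φ = 0, ψ = 1/3 ↦ 1
φ = 0, ψ = 2/3 ↦ 1
φ = 0, ψ = 1 ↦ 1
φ = 1/3, ψ = 0 ↦ 1
φ = 1/3, ψ = 1/3 ↦ 1
φ = 1/3, ψ = 2/3 ↦ 1
φ = 1/3, ψ = 1 ↦ 1
φ = 2/3, ψ = 0 ↦ 1
φ = 2/3, ψ = 1/3 ↦ 1
φ = 2/3, ψ = 2/3 ↦ 1
φ = 2/3, ψ = 1 ↦ 1
φ = 1, ψ = 0 ↦ 1
φ = 1, ψ = 1/3 ↦ 1
φ = 1, ψ = 2/3 ↦ 1
φ = 1, ψ = 1 ↦ 1
Every assignment gives a value ≥ 2/3.

Yes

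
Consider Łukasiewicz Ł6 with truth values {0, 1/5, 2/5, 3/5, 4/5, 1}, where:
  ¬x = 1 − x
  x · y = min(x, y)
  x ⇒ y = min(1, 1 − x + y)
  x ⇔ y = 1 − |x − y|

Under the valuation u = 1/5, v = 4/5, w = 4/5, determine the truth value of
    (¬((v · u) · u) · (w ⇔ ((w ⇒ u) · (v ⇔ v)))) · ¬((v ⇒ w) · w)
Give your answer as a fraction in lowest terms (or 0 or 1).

1/5

v · u = 4/5 · 1/5 = 1/5
(v · u) · u = 1/5 · 1/5 = 1/5
¬((v · u) · u) = ¬1/5 = 4/5
w ⇒ u = 4/5 ⇒ 1/5 = 2/5
v ⇔ v = 4/5 ⇔ 4/5 = 1
(w ⇒ u) · (v ⇔ v) = 2/5 · 1 = 2/5
w ⇔ ((w ⇒ u) · (v ⇔ v)) = 4/5 ⇔ 2/5 = 3/5
¬((v · u) · u) · (w ⇔ ((w ⇒ u) · (v ⇔ v))) = 4/5 · 3/5 = 3/5
v ⇒ w = 4/5 ⇒ 4/5 = 1
(v ⇒ w) · w = 1 · 4/5 = 4/5
¬((v ⇒ w) · w) = ¬4/5 = 1/5
(¬((v · u) · u) · (w ⇔ ((w ⇒ u) · (v ⇔ v)))) · ¬((v ⇒ w) · w) = 3/5 · 1/5 = 1/5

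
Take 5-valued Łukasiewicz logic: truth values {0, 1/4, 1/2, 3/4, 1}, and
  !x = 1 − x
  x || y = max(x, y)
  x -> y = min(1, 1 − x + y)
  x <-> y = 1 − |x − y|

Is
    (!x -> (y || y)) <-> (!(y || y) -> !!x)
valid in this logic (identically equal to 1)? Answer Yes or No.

Yes

At x = 1/2, y = 1, for instance:
!x = !1/2 = 1/2
y || y = 1 || 1 = 1
!x -> (y || y) = 1/2 -> 1 = 1
!(y || y) = !1 = 0
!!x = !1/2 = 1/2
!(y || y) -> !!x = 0 -> 1/2 = 1
(!x -> (y || y)) <-> (!(y || y) -> !!x) = 1 <-> 1 = 1
and checking the remaining 24 assignments likewise gives ≥ 1 in every case.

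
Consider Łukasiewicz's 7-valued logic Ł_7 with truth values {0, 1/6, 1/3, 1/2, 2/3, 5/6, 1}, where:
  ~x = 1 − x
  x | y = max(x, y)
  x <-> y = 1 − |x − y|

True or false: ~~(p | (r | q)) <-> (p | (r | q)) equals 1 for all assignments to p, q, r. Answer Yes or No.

At p = 2/3, q = 1/2, r = 1/3, for instance:
r | q = 1/3 | 1/2 = 1/2
p | (r | q) = 2/3 | 1/2 = 2/3
~(p | (r | q)) = ~2/3 = 1/3
~~(p | (r | q)) = ~1/3 = 2/3
~~(p | (r | q)) <-> (p | (r | q)) = 2/3 <-> 2/3 = 1
and checking the remaining 342 assignments likewise gives ≥ 1 in every case.

Yes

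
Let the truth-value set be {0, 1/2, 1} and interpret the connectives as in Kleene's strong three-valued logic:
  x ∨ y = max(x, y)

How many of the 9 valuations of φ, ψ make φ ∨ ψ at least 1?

φ = 0, ψ = 0 ↦ 0  <
φ = 0, ψ = 1/2 ↦ 1/2  <
φ = 0, ψ = 1 ↦ 1  ≥
φ = 1/2, ψ = 0 ↦ 1/2  <
φ = 1/2, ψ = 1/2 ↦ 1/2  <
φ = 1/2, ψ = 1 ↦ 1  ≥
φ = 1, ψ = 0 ↦ 1  ≥
φ = 1, ψ = 1/2 ↦ 1  ≥
φ = 1, ψ = 1 ↦ 1  ≥
So 5 of the 9 assignments meet the threshold.

5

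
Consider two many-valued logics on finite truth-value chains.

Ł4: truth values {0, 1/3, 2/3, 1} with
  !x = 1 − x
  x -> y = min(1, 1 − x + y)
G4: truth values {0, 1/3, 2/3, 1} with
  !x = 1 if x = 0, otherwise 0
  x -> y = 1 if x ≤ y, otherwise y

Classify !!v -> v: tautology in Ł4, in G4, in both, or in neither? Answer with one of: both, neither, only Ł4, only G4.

only Ł4

In Ł4: every assignment gives 1 — tautology.
In G4: at v = 1/3 the value is 1/3 — not a tautology.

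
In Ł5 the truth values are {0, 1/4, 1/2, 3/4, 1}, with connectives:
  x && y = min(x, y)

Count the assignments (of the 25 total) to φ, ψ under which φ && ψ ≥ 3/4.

value 1: 1 assignment (counts)
value 3/4: 3 assignments (counts)
value 1/2: 5 assignments
value 1/4: 7 assignments
value 0: 9 assignments
So 4 of the 25 assignments meet the threshold.

4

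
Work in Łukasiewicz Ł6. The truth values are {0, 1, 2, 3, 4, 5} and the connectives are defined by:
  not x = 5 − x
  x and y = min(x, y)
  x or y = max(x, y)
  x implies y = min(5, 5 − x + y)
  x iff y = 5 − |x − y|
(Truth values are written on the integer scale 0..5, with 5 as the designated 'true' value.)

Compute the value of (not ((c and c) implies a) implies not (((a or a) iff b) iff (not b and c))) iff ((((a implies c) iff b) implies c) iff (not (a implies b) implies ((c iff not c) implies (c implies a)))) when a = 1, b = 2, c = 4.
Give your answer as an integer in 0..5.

3

c and c = 4 and 4 = 4
(c and c) implies a = 4 implies 1 = 2
not ((c and c) implies a) = not 2 = 3
a or a = 1 or 1 = 1
(a or a) iff b = 1 iff 2 = 4
not b = not 2 = 3
not b and c = 3 and 4 = 3
((a or a) iff b) iff (not b and c) = 4 iff 3 = 4
not (((a or a) iff b) iff (not b and c)) = not 4 = 1
not ((c and c) implies a) implies not (((a or a) iff b) iff (not b and c)) = 3 implies 1 = 3
a implies c = 1 implies 4 = 5
(a implies c) iff b = 5 iff 2 = 2
((a implies c) iff b) implies c = 2 implies 4 = 5
a implies b = 1 implies 2 = 5
not (a implies b) = not 5 = 0
not c = not 4 = 1
c iff not c = 4 iff 1 = 2
c implies a = 4 implies 1 = 2
(c iff not c) implies (c implies a) = 2 implies 2 = 5
not (a implies b) implies ((c iff not c) implies (c implies a)) = 0 implies 5 = 5
(((a implies c) iff b) implies c) iff (not (a implies b) implies ((c iff not c) implies (c implies a))) = 5 iff 5 = 5
(not ((c and c) implies a) implies not (((a or a) iff b) iff (not b and c))) iff ((((a implies c) iff b) implies c) iff (not (a implies b) implies ((c iff not c) implies (c implies a)))) = 3 iff 5 = 3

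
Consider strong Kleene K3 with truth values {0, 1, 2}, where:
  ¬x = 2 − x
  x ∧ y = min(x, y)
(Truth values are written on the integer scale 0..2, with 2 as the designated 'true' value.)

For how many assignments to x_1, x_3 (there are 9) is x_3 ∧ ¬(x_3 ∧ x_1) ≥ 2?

x_1 = 0, x_3 = 0 ↦ 0  <
x_1 = 0, x_3 = 1 ↦ 1  <
x_1 = 0, x_3 = 2 ↦ 2  ≥
x_1 = 1, x_3 = 0 ↦ 0  <
x_1 = 1, x_3 = 1 ↦ 1  <
x_1 = 1, x_3 = 2 ↦ 1  <
x_1 = 2, x_3 = 0 ↦ 0  <
x_1 = 2, x_3 = 1 ↦ 1  <
x_1 = 2, x_3 = 2 ↦ 0  <
So 1 of the 9 assignments meets the threshold.

1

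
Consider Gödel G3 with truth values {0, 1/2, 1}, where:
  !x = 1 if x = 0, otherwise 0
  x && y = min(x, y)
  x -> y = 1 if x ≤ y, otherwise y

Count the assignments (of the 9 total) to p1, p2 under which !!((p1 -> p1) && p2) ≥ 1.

p1 = 0, p2 = 0 ↦ 0  <
p1 = 0, p2 = 1/2 ↦ 1  ≥
p1 = 0, p2 = 1 ↦ 1  ≥
p1 = 1/2, p2 = 0 ↦ 0  <
p1 = 1/2, p2 = 1/2 ↦ 1  ≥
p1 = 1/2, p2 = 1 ↦ 1  ≥
p1 = 1, p2 = 0 ↦ 0  <
p1 = 1, p2 = 1/2 ↦ 1  ≥
p1 = 1, p2 = 1 ↦ 1  ≥
So 6 of the 9 assignments meet the threshold.

6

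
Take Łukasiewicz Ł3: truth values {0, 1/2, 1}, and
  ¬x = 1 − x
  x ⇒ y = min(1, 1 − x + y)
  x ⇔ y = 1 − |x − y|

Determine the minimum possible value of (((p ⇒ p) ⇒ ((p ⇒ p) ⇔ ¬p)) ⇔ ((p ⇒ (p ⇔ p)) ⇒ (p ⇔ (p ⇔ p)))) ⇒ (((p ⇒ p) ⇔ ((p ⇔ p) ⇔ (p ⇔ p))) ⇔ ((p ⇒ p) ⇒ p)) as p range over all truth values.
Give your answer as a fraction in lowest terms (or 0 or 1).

1/2

Take p = 1/2:
p ⇒ p = 1/2 ⇒ 1/2 = 1
p ⇒ p = 1/2 ⇒ 1/2 = 1
¬p = ¬1/2 = 1/2
(p ⇒ p) ⇔ ¬p = 1 ⇔ 1/2 = 1/2
(p ⇒ p) ⇒ ((p ⇒ p) ⇔ ¬p) = 1 ⇒ 1/2 = 1/2
p ⇔ p = 1/2 ⇔ 1/2 = 1
p ⇒ (p ⇔ p) = 1/2 ⇒ 1 = 1
p ⇔ p = 1/2 ⇔ 1/2 = 1
p ⇔ (p ⇔ p) = 1/2 ⇔ 1 = 1/2
(p ⇒ (p ⇔ p)) ⇒ (p ⇔ (p ⇔ p)) = 1 ⇒ 1/2 = 1/2
((p ⇒ p) ⇒ ((p ⇒ p) ⇔ ¬p)) ⇔ ((p ⇒ (p ⇔ p)) ⇒ (p ⇔ (p ⇔ p))) = 1/2 ⇔ 1/2 = 1
p ⇒ p = 1/2 ⇒ 1/2 = 1
p ⇔ p = 1/2 ⇔ 1/2 = 1
p ⇔ p = 1/2 ⇔ 1/2 = 1
(p ⇔ p) ⇔ (p ⇔ p) = 1 ⇔ 1 = 1
(p ⇒ p) ⇔ ((p ⇔ p) ⇔ (p ⇔ p)) = 1 ⇔ 1 = 1
p ⇒ p = 1/2 ⇒ 1/2 = 1
(p ⇒ p) ⇒ p = 1 ⇒ 1/2 = 1/2
((p ⇒ p) ⇔ ((p ⇔ p) ⇔ (p ⇔ p))) ⇔ ((p ⇒ p) ⇒ p) = 1 ⇔ 1/2 = 1/2
(((p ⇒ p) ⇒ ((p ⇒ p) ⇔ ¬p)) ⇔ ((p ⇒ (p ⇔ p)) ⇒ (p ⇔ (p ⇔ p)))) ⇒ (((p ⇒ p) ⇔ ((p ⇔ p) ⇔ (p ⇔ p))) ⇔ ((p ⇒ p) ⇒ p)) = 1 ⇒ 1/2 = 1/2
No assignment yields a value below 1/2, so this is the minimum.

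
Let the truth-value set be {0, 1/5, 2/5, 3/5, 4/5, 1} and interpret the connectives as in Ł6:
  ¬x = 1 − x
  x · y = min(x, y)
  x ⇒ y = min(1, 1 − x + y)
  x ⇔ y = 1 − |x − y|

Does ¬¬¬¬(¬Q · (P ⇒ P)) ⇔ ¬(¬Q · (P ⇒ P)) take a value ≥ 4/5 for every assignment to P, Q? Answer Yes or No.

Counterexample: take P = 0, Q = 0.
¬Q = ¬0 = 1
P ⇒ P = 0 ⇒ 0 = 1
¬Q · (P ⇒ P) = 1 · 1 = 1
¬(¬Q · (P ⇒ P)) = ¬1 = 0
¬¬(¬Q · (P ⇒ P)) = ¬0 = 1
¬¬¬(¬Q · (P ⇒ P)) = ¬1 = 0
¬¬¬¬(¬Q · (P ⇒ P)) = ¬0 = 1
¬Q = ¬0 = 1
P ⇒ P = 0 ⇒ 0 = 1
¬Q · (P ⇒ P) = 1 · 1 = 1
¬(¬Q · (P ⇒ P)) = ¬1 = 0
¬¬¬¬(¬Q · (P ⇒ P)) ⇔ ¬(¬Q · (P ⇒ P)) = 1 ⇔ 0 = 0
This gives 0, which is below 4/5.

No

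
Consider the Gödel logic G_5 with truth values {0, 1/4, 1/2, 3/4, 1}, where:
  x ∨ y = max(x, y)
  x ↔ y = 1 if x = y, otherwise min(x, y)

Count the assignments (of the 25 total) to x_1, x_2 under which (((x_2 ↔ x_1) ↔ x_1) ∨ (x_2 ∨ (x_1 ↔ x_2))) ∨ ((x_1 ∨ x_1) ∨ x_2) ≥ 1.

19

value 1: 19 assignments (counts)
value 3/4: 3 assignments
value 1/2: 2 assignments
value 1/4: 1 assignment
So 19 of the 25 assignments meet the threshold.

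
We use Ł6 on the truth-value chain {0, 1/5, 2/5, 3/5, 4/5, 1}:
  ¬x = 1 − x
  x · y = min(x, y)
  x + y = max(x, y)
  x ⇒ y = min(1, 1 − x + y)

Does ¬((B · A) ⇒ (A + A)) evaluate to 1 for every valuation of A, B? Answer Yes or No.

Counterexample: take A = 0, B = 0.
B · A = 0 · 0 = 0
A + A = 0 + 0 = 0
(B · A) ⇒ (A + A) = 0 ⇒ 0 = 1
¬((B · A) ⇒ (A + A)) = ¬1 = 0
This gives 0 ≠ 1.

No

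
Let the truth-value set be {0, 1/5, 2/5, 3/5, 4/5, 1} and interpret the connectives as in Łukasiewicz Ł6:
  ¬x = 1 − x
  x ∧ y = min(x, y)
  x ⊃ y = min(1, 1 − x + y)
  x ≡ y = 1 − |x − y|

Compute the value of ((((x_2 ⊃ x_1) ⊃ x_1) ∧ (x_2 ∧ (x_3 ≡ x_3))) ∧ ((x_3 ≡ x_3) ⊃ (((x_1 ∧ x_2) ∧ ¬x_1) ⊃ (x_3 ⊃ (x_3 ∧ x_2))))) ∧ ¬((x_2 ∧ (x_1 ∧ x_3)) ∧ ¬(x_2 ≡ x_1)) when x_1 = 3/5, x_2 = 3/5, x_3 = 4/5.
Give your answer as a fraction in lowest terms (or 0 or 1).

3/5

x_2 ⊃ x_1 = 3/5 ⊃ 3/5 = 1
(x_2 ⊃ x_1) ⊃ x_1 = 1 ⊃ 3/5 = 3/5
x_3 ≡ x_3 = 4/5 ≡ 4/5 = 1
x_2 ∧ (x_3 ≡ x_3) = 3/5 ∧ 1 = 3/5
((x_2 ⊃ x_1) ⊃ x_1) ∧ (x_2 ∧ (x_3 ≡ x_3)) = 3/5 ∧ 3/5 = 3/5
x_3 ≡ x_3 = 4/5 ≡ 4/5 = 1
x_1 ∧ x_2 = 3/5 ∧ 3/5 = 3/5
¬x_1 = ¬3/5 = 2/5
(x_1 ∧ x_2) ∧ ¬x_1 = 3/5 ∧ 2/5 = 2/5
x_3 ∧ x_2 = 4/5 ∧ 3/5 = 3/5
x_3 ⊃ (x_3 ∧ x_2) = 4/5 ⊃ 3/5 = 4/5
((x_1 ∧ x_2) ∧ ¬x_1) ⊃ (x_3 ⊃ (x_3 ∧ x_2)) = 2/5 ⊃ 4/5 = 1
(x_3 ≡ x_3) ⊃ (((x_1 ∧ x_2) ∧ ¬x_1) ⊃ (x_3 ⊃ (x_3 ∧ x_2))) = 1 ⊃ 1 = 1
(((x_2 ⊃ x_1) ⊃ x_1) ∧ (x_2 ∧ (x_3 ≡ x_3))) ∧ ((x_3 ≡ x_3) ⊃ (((x_1 ∧ x_2) ∧ ¬x_1) ⊃ (x_3 ⊃ (x_3 ∧ x_2)))) = 3/5 ∧ 1 = 3/5
x_1 ∧ x_3 = 3/5 ∧ 4/5 = 3/5
x_2 ∧ (x_1 ∧ x_3) = 3/5 ∧ 3/5 = 3/5
x_2 ≡ x_1 = 3/5 ≡ 3/5 = 1
¬(x_2 ≡ x_1) = ¬1 = 0
(x_2 ∧ (x_1 ∧ x_3)) ∧ ¬(x_2 ≡ x_1) = 3/5 ∧ 0 = 0
¬((x_2 ∧ (x_1 ∧ x_3)) ∧ ¬(x_2 ≡ x_1)) = ¬0 = 1
((((x_2 ⊃ x_1) ⊃ x_1) ∧ (x_2 ∧ (x_3 ≡ x_3))) ∧ ((x_3 ≡ x_3) ⊃ (((x_1 ∧ x_2) ∧ ¬x_1) ⊃ (x_3 ⊃ (x_3 ∧ x_2))))) ∧ ¬((x_2 ∧ (x_1 ∧ x_3)) ∧ ¬(x_2 ≡ x_1)) = 3/5 ∧ 1 = 3/5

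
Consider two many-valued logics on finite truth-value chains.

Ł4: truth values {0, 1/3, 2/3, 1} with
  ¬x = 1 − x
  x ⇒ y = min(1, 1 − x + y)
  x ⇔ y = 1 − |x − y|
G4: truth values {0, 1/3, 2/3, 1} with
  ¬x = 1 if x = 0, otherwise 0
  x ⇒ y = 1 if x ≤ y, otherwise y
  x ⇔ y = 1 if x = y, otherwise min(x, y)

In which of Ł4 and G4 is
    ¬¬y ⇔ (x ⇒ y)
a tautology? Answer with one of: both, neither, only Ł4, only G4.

neither

In Ł4: at x = 0, y = 0 the value is 0 — not a tautology.
In G4: at x = 0, y = 0 the value is 0 — not a tautology.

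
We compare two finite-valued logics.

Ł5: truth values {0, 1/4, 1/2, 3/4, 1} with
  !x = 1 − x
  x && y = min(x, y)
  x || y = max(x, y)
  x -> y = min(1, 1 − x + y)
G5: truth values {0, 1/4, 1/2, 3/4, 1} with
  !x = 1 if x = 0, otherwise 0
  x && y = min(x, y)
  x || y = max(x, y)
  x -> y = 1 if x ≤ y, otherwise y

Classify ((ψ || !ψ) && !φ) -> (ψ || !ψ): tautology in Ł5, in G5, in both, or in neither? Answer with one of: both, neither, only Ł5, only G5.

both

In Ł5: every assignment gives 1 — tautology.
In G5: every assignment gives 1 — tautology.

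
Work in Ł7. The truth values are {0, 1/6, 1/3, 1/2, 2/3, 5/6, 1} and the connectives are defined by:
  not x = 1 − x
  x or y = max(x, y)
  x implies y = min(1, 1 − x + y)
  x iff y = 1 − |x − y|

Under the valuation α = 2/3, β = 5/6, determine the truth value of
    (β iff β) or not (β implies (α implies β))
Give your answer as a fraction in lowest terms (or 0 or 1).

1

β iff β = 5/6 iff 5/6 = 1
α implies β = 2/3 implies 5/6 = 1
β implies (α implies β) = 5/6 implies 1 = 1
not (β implies (α implies β)) = not 1 = 0
(β iff β) or not (β implies (α implies β)) = 1 or 0 = 1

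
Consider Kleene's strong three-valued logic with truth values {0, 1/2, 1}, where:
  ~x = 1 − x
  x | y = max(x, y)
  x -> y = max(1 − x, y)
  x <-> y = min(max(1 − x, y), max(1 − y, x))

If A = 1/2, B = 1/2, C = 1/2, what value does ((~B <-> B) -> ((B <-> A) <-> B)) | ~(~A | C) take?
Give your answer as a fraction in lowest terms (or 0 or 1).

1/2

~B = ~1/2 = 1/2
~B <-> B = 1/2 <-> 1/2 = 1/2
B <-> A = 1/2 <-> 1/2 = 1/2
(B <-> A) <-> B = 1/2 <-> 1/2 = 1/2
(~B <-> B) -> ((B <-> A) <-> B) = 1/2 -> 1/2 = 1/2
~A = ~1/2 = 1/2
~A | C = 1/2 | 1/2 = 1/2
~(~A | C) = ~1/2 = 1/2
((~B <-> B) -> ((B <-> A) <-> B)) | ~(~A | C) = 1/2 | 1/2 = 1/2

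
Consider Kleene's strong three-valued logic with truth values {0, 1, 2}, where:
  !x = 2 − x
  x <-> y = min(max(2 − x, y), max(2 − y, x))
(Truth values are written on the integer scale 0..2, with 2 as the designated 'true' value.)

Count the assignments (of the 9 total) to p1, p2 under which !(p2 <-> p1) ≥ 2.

2

p1 = 0, p2 = 0 ↦ 0  <
p1 = 0, p2 = 1 ↦ 1  <
p1 = 0, p2 = 2 ↦ 2  ≥
p1 = 1, p2 = 0 ↦ 1  <
p1 = 1, p2 = 1 ↦ 1  <
p1 = 1, p2 = 2 ↦ 1  <
p1 = 2, p2 = 0 ↦ 2  ≥
p1 = 2, p2 = 1 ↦ 1  <
p1 = 2, p2 = 2 ↦ 0  <
So 2 of the 9 assignments meet the threshold.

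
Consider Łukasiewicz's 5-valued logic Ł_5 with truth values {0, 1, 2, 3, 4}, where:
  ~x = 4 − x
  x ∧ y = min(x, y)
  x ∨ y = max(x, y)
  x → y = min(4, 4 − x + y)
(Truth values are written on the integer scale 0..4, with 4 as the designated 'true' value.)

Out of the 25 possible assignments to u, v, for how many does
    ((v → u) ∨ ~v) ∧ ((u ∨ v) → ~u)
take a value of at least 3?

value 4: 6 assignments (counts)
value 3: 3 assignments (counts)
value 2: 7 assignments
value 1: 3 assignments
value 0: 6 assignments
So 9 of the 25 assignments meet the threshold.

9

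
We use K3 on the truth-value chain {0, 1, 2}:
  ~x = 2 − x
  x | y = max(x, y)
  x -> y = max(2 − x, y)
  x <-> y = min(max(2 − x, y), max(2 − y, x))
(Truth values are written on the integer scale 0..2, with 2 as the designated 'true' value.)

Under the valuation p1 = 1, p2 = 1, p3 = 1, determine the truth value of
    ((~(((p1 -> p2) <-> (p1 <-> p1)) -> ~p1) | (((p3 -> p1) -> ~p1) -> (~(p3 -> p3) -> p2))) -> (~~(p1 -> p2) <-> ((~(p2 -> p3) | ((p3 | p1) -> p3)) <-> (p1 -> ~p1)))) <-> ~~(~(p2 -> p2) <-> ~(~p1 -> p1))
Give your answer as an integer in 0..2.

1

p1 -> p2 = 1 -> 1 = 1
p1 <-> p1 = 1 <-> 1 = 1
(p1 -> p2) <-> (p1 <-> p1) = 1 <-> 1 = 1
~p1 = ~1 = 1
((p1 -> p2) <-> (p1 <-> p1)) -> ~p1 = 1 -> 1 = 1
~(((p1 -> p2) <-> (p1 <-> p1)) -> ~p1) = ~1 = 1
p3 -> p1 = 1 -> 1 = 1
~p1 = ~1 = 1
(p3 -> p1) -> ~p1 = 1 -> 1 = 1
p3 -> p3 = 1 -> 1 = 1
~(p3 -> p3) = ~1 = 1
~(p3 -> p3) -> p2 = 1 -> 1 = 1
((p3 -> p1) -> ~p1) -> (~(p3 -> p3) -> p2) = 1 -> 1 = 1
~(((p1 -> p2) <-> (p1 <-> p1)) -> ~p1) | (((p3 -> p1) -> ~p1) -> (~(p3 -> p3) -> p2)) = 1 | 1 = 1
p1 -> p2 = 1 -> 1 = 1
~(p1 -> p2) = ~1 = 1
~~(p1 -> p2) = ~1 = 1
p2 -> p3 = 1 -> 1 = 1
~(p2 -> p3) = ~1 = 1
p3 | p1 = 1 | 1 = 1
(p3 | p1) -> p3 = 1 -> 1 = 1
~(p2 -> p3) | ((p3 | p1) -> p3) = 1 | 1 = 1
~p1 = ~1 = 1
p1 -> ~p1 = 1 -> 1 = 1
(~(p2 -> p3) | ((p3 | p1) -> p3)) <-> (p1 -> ~p1) = 1 <-> 1 = 1
~~(p1 -> p2) <-> ((~(p2 -> p3) | ((p3 | p1) -> p3)) <-> (p1 -> ~p1)) = 1 <-> 1 = 1
(~(((p1 -> p2) <-> (p1 <-> p1)) -> ~p1) | (((p3 -> p1) -> ~p1) -> (~(p3 -> p3) -> p2))) -> (~~(p1 -> p2) <-> ((~(p2 -> p3) | ((p3 | p1) -> p3)) <-> (p1 -> ~p1))) = 1 -> 1 = 1
p2 -> p2 = 1 -> 1 = 1
~(p2 -> p2) = ~1 = 1
~p1 = ~1 = 1
~p1 -> p1 = 1 -> 1 = 1
~(~p1 -> p1) = ~1 = 1
~(p2 -> p2) <-> ~(~p1 -> p1) = 1 <-> 1 = 1
~(~(p2 -> p2) <-> ~(~p1 -> p1)) = ~1 = 1
~~(~(p2 -> p2) <-> ~(~p1 -> p1)) = ~1 = 1
((~(((p1 -> p2) <-> (p1 <-> p1)) -> ~p1) | (((p3 -> p1) -> ~p1) -> (~(p3 -> p3) -> p2))) -> (~~(p1 -> p2) <-> ((~(p2 -> p3) | ((p3 | p1) -> p3)) <-> (p1 -> ~p1)))) <-> ~~(~(p2 -> p2) <-> ~(~p1 -> p1)) = 1 <-> 1 = 1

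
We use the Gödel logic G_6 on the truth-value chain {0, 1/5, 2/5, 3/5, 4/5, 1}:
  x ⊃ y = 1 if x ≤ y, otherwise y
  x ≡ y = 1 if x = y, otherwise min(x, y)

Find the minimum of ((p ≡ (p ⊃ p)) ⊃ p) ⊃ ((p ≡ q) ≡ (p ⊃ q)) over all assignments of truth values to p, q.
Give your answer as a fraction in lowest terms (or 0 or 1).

Take p = 0, q = 1/5:
p ⊃ p = 0 ⊃ 0 = 1
p ≡ (p ⊃ p) = 0 ≡ 1 = 0
(p ≡ (p ⊃ p)) ⊃ p = 0 ⊃ 0 = 1
p ≡ q = 0 ≡ 1/5 = 0
p ⊃ q = 0 ⊃ 1/5 = 1
(p ≡ q) ≡ (p ⊃ q) = 0 ≡ 1 = 0
((p ≡ (p ⊃ p)) ⊃ p) ⊃ ((p ≡ q) ≡ (p ⊃ q)) = 1 ⊃ 0 = 0
No assignment yields a value below 0, so this is the minimum.

0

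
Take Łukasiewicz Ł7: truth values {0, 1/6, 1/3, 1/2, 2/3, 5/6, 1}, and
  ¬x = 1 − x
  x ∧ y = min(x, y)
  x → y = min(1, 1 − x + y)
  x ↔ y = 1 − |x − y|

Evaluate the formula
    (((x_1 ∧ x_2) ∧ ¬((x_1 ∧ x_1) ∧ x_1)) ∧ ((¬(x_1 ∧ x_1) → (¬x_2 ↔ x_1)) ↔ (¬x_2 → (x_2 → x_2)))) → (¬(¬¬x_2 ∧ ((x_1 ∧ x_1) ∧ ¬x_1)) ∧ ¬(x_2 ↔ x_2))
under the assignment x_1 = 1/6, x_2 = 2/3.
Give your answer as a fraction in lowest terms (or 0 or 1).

5/6

x_1 ∧ x_2 = 1/6 ∧ 2/3 = 1/6
x_1 ∧ x_1 = 1/6 ∧ 1/6 = 1/6
(x_1 ∧ x_1) ∧ x_1 = 1/6 ∧ 1/6 = 1/6
¬((x_1 ∧ x_1) ∧ x_1) = ¬1/6 = 5/6
(x_1 ∧ x_2) ∧ ¬((x_1 ∧ x_1) ∧ x_1) = 1/6 ∧ 5/6 = 1/6
x_1 ∧ x_1 = 1/6 ∧ 1/6 = 1/6
¬(x_1 ∧ x_1) = ¬1/6 = 5/6
¬x_2 = ¬2/3 = 1/3
¬x_2 ↔ x_1 = 1/3 ↔ 1/6 = 5/6
¬(x_1 ∧ x_1) → (¬x_2 ↔ x_1) = 5/6 → 5/6 = 1
¬x_2 = ¬2/3 = 1/3
x_2 → x_2 = 2/3 → 2/3 = 1
¬x_2 → (x_2 → x_2) = 1/3 → 1 = 1
(¬(x_1 ∧ x_1) → (¬x_2 ↔ x_1)) ↔ (¬x_2 → (x_2 → x_2)) = 1 ↔ 1 = 1
((x_1 ∧ x_2) ∧ ¬((x_1 ∧ x_1) ∧ x_1)) ∧ ((¬(x_1 ∧ x_1) → (¬x_2 ↔ x_1)) ↔ (¬x_2 → (x_2 → x_2))) = 1/6 ∧ 1 = 1/6
¬x_2 = ¬2/3 = 1/3
¬¬x_2 = ¬1/3 = 2/3
x_1 ∧ x_1 = 1/6 ∧ 1/6 = 1/6
¬x_1 = ¬1/6 = 5/6
(x_1 ∧ x_1) ∧ ¬x_1 = 1/6 ∧ 5/6 = 1/6
¬¬x_2 ∧ ((x_1 ∧ x_1) ∧ ¬x_1) = 2/3 ∧ 1/6 = 1/6
¬(¬¬x_2 ∧ ((x_1 ∧ x_1) ∧ ¬x_1)) = ¬1/6 = 5/6
x_2 ↔ x_2 = 2/3 ↔ 2/3 = 1
¬(x_2 ↔ x_2) = ¬1 = 0
¬(¬¬x_2 ∧ ((x_1 ∧ x_1) ∧ ¬x_1)) ∧ ¬(x_2 ↔ x_2) = 5/6 ∧ 0 = 0
(((x_1 ∧ x_2) ∧ ¬((x_1 ∧ x_1) ∧ x_1)) ∧ ((¬(x_1 ∧ x_1) → (¬x_2 ↔ x_1)) ↔ (¬x_2 → (x_2 → x_2)))) → (¬(¬¬x_2 ∧ ((x_1 ∧ x_1) ∧ ¬x_1)) ∧ ¬(x_2 ↔ x_2)) = 1/6 → 0 = 5/6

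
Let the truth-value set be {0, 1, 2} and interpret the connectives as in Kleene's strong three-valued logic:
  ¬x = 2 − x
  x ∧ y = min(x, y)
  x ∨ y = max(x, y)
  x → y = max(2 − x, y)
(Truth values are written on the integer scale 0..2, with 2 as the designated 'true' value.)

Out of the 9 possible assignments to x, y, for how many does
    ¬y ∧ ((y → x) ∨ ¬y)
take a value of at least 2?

x = 0, y = 0 ↦ 2  ≥
x = 0, y = 1 ↦ 1  <
x = 0, y = 2 ↦ 0  <
x = 1, y = 0 ↦ 2  ≥
x = 1, y = 1 ↦ 1  <
x = 1, y = 2 ↦ 0  <
x = 2, y = 0 ↦ 2  ≥
x = 2, y = 1 ↦ 1  <
x = 2, y = 2 ↦ 0  <
So 3 of the 9 assignments meet the threshold.

3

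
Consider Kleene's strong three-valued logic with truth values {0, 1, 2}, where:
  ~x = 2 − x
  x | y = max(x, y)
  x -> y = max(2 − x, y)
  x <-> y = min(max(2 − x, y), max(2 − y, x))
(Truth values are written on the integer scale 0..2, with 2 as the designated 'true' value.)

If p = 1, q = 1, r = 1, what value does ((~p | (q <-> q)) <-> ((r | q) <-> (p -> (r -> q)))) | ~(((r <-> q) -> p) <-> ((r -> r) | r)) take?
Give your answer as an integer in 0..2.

1

~p = ~1 = 1
q <-> q = 1 <-> 1 = 1
~p | (q <-> q) = 1 | 1 = 1
r | q = 1 | 1 = 1
r -> q = 1 -> 1 = 1
p -> (r -> q) = 1 -> 1 = 1
(r | q) <-> (p -> (r -> q)) = 1 <-> 1 = 1
(~p | (q <-> q)) <-> ((r | q) <-> (p -> (r -> q))) = 1 <-> 1 = 1
r <-> q = 1 <-> 1 = 1
(r <-> q) -> p = 1 -> 1 = 1
r -> r = 1 -> 1 = 1
(r -> r) | r = 1 | 1 = 1
((r <-> q) -> p) <-> ((r -> r) | r) = 1 <-> 1 = 1
~(((r <-> q) -> p) <-> ((r -> r) | r)) = ~1 = 1
((~p | (q <-> q)) <-> ((r | q) <-> (p -> (r -> q)))) | ~(((r <-> q) -> p) <-> ((r -> r) | r)) = 1 | 1 = 1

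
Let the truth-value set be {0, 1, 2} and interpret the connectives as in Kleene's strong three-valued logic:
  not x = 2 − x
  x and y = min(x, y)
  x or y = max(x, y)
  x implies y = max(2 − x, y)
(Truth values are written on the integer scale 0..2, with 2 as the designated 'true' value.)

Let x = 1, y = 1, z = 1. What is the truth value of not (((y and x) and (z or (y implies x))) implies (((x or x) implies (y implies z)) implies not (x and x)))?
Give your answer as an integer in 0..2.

1

y and x = 1 and 1 = 1
y implies x = 1 implies 1 = 1
z or (y implies x) = 1 or 1 = 1
(y and x) and (z or (y implies x)) = 1 and 1 = 1
x or x = 1 or 1 = 1
y implies z = 1 implies 1 = 1
(x or x) implies (y implies z) = 1 implies 1 = 1
x and x = 1 and 1 = 1
not (x and x) = not 1 = 1
((x or x) implies (y implies z)) implies not (x and x) = 1 implies 1 = 1
((y and x) and (z or (y implies x))) implies (((x or x) implies (y implies z)) implies not (x and x)) = 1 implies 1 = 1
not (((y and x) and (z or (y implies x))) implies (((x or x) implies (y implies z)) implies not (x and x))) = not 1 = 1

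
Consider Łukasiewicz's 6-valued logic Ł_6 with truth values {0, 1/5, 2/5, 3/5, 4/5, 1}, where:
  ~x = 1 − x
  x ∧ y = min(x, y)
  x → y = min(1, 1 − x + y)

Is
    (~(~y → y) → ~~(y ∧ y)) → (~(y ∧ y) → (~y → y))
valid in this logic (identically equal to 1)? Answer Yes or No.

Yes

y = 0 ↦ 1
y = 1/5 ↦ 1
y = 2/5 ↦ 1
y = 3/5 ↦ 1
y = 4/5 ↦ 1
y = 1 ↦ 1
Every assignment gives a value ≥ 1.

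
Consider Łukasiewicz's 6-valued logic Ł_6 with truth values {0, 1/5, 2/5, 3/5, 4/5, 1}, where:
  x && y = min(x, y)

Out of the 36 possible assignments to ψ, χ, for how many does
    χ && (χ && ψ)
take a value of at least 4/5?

value 1: 1 assignment (counts)
value 4/5: 3 assignments (counts)
value 3/5: 5 assignments
value 2/5: 7 assignments
value 1/5: 9 assignments
value 0: 11 assignments
So 4 of the 36 assignments meet the threshold.

4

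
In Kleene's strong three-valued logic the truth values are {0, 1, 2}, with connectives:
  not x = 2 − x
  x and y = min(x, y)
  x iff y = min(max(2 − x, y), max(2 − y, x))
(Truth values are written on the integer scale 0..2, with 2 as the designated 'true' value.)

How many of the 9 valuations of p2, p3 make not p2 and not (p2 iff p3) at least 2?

1

p2 = 0, p3 = 0 ↦ 0  <
p2 = 0, p3 = 1 ↦ 1  <
p2 = 0, p3 = 2 ↦ 2  ≥
p2 = 1, p3 = 0 ↦ 1  <
p2 = 1, p3 = 1 ↦ 1  <
p2 = 1, p3 = 2 ↦ 1  <
p2 = 2, p3 = 0 ↦ 0  <
p2 = 2, p3 = 1 ↦ 0  <
p2 = 2, p3 = 2 ↦ 0  <
So 1 of the 9 assignments meets the threshold.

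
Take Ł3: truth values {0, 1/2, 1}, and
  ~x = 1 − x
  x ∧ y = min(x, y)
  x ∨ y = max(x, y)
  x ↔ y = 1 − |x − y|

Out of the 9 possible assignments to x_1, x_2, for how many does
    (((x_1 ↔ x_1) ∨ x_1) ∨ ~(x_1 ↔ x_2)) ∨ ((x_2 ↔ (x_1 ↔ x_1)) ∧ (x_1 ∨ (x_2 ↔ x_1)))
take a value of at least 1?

9

x_1 = 0, x_2 = 0 ↦ 1  ≥
x_1 = 0, x_2 = 1/2 ↦ 1  ≥
x_1 = 0, x_2 = 1 ↦ 1  ≥
x_1 = 1/2, x_2 = 0 ↦ 1  ≥
x_1 = 1/2, x_2 = 1/2 ↦ 1  ≥
x_1 = 1/2, x_2 = 1 ↦ 1  ≥
x_1 = 1, x_2 = 0 ↦ 1  ≥
x_1 = 1, x_2 = 1/2 ↦ 1  ≥
x_1 = 1, x_2 = 1 ↦ 1  ≥
So 9 of the 9 assignments meet the threshold.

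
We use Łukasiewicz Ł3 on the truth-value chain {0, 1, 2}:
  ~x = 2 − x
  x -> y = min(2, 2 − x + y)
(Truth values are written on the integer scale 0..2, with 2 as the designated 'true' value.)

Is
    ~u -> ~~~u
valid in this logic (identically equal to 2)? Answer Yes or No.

u = 0 ↦ 2
u = 1 ↦ 2
u = 2 ↦ 2
Every assignment gives a value ≥ 2.

Yes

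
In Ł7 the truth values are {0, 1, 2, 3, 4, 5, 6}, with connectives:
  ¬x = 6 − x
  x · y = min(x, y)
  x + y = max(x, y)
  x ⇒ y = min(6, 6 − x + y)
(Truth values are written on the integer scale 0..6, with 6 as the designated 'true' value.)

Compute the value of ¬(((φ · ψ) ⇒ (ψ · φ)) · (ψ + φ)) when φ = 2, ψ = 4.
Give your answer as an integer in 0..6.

2

φ · ψ = 2 · 4 = 2
ψ · φ = 4 · 2 = 2
(φ · ψ) ⇒ (ψ · φ) = 2 ⇒ 2 = 6
ψ + φ = 4 + 2 = 4
((φ · ψ) ⇒ (ψ · φ)) · (ψ + φ) = 6 · 4 = 4
¬(((φ · ψ) ⇒ (ψ · φ)) · (ψ + φ)) = ¬4 = 2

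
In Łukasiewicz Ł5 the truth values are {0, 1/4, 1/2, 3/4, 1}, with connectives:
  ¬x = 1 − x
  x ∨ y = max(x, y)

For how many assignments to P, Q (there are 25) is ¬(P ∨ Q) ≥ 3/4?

value 1: 1 assignment (counts)
value 3/4: 3 assignments (counts)
value 1/2: 5 assignments
value 1/4: 7 assignments
value 0: 9 assignments
So 4 of the 25 assignments meet the threshold.

4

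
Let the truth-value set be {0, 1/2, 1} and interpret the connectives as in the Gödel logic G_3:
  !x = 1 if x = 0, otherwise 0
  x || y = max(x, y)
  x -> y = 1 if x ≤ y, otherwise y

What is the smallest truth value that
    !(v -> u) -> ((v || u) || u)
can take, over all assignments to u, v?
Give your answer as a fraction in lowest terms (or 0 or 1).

Take u = 0, v = 1/2:
v -> u = 1/2 -> 0 = 0
!(v -> u) = !0 = 1
v || u = 1/2 || 0 = 1/2
(v || u) || u = 1/2 || 0 = 1/2
!(v -> u) -> ((v || u) || u) = 1 -> 1/2 = 1/2
No assignment yields a value below 1/2, so this is the minimum.

1/2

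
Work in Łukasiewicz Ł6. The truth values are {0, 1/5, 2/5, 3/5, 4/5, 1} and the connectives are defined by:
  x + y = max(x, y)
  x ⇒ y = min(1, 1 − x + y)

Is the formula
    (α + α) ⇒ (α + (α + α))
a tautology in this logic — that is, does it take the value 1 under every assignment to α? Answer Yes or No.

Yes

α = 0 ↦ 1
α = 1/5 ↦ 1
α = 2/5 ↦ 1
α = 3/5 ↦ 1
α = 4/5 ↦ 1
α = 1 ↦ 1
Every assignment gives a value ≥ 1.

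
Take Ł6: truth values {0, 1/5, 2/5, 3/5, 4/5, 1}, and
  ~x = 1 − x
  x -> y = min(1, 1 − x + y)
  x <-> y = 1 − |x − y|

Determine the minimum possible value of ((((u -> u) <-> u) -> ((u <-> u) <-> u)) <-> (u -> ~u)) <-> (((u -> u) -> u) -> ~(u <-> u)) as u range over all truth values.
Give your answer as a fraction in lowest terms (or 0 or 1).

3/5

Take u = 2/5:
u -> u = 2/5 -> 2/5 = 1
(u -> u) <-> u = 1 <-> 2/5 = 2/5
u <-> u = 2/5 <-> 2/5 = 1
(u <-> u) <-> u = 1 <-> 2/5 = 2/5
((u -> u) <-> u) -> ((u <-> u) <-> u) = 2/5 -> 2/5 = 1
~u = ~2/5 = 3/5
u -> ~u = 2/5 -> 3/5 = 1
(((u -> u) <-> u) -> ((u <-> u) <-> u)) <-> (u -> ~u) = 1 <-> 1 = 1
u -> u = 2/5 -> 2/5 = 1
(u -> u) -> u = 1 -> 2/5 = 2/5
u <-> u = 2/5 <-> 2/5 = 1
~(u <-> u) = ~1 = 0
((u -> u) -> u) -> ~(u <-> u) = 2/5 -> 0 = 3/5
((((u -> u) <-> u) -> ((u <-> u) <-> u)) <-> (u -> ~u)) <-> (((u -> u) -> u) -> ~(u <-> u)) = 1 <-> 3/5 = 3/5
No assignment yields a value below 3/5, so this is the minimum.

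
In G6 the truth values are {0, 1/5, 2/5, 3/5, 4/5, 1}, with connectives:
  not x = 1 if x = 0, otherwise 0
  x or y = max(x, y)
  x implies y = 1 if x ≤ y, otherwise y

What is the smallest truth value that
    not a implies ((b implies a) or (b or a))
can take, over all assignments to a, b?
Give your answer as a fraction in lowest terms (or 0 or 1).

Take a = 0, b = 1/5:
not a = not 0 = 1
b implies a = 1/5 implies 0 = 0
b or a = 1/5 or 0 = 1/5
(b implies a) or (b or a) = 0 or 1/5 = 1/5
not a implies ((b implies a) or (b or a)) = 1 implies 1/5 = 1/5
No assignment yields a value below 1/5, so this is the minimum.

1/5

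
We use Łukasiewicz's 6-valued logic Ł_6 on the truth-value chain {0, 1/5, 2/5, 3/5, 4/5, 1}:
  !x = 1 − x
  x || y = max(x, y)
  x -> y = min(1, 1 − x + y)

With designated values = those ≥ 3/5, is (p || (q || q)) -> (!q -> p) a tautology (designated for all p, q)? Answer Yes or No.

At p = 1, q = 3/5, for instance:
q || q = 3/5 || 3/5 = 3/5
p || (q || q) = 1 || 3/5 = 1
!q = !3/5 = 2/5
!q -> p = 2/5 -> 1 = 1
(p || (q || q)) -> (!q -> p) = 1 -> 1 = 1
and checking the remaining 35 assignments likewise gives ≥ 3/5 in every case.

Yes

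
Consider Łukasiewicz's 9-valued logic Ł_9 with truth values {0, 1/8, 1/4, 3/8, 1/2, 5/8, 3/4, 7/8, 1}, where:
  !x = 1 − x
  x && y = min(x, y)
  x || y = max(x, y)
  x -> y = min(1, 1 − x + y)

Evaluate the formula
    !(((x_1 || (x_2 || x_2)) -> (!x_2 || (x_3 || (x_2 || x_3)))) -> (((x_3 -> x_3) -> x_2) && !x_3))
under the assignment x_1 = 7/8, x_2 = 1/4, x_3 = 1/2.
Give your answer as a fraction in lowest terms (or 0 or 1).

5/8

x_2 || x_2 = 1/4 || 1/4 = 1/4
x_1 || (x_2 || x_2) = 7/8 || 1/4 = 7/8
!x_2 = !1/4 = 3/4
x_2 || x_3 = 1/4 || 1/2 = 1/2
x_3 || (x_2 || x_3) = 1/2 || 1/2 = 1/2
!x_2 || (x_3 || (x_2 || x_3)) = 3/4 || 1/2 = 3/4
(x_1 || (x_2 || x_2)) -> (!x_2 || (x_3 || (x_2 || x_3))) = 7/8 -> 3/4 = 7/8
x_3 -> x_3 = 1/2 -> 1/2 = 1
(x_3 -> x_3) -> x_2 = 1 -> 1/4 = 1/4
!x_3 = !1/2 = 1/2
((x_3 -> x_3) -> x_2) && !x_3 = 1/4 && 1/2 = 1/4
((x_1 || (x_2 || x_2)) -> (!x_2 || (x_3 || (x_2 || x_3)))) -> (((x_3 -> x_3) -> x_2) && !x_3) = 7/8 -> 1/4 = 3/8
!(((x_1 || (x_2 || x_2)) -> (!x_2 || (x_3 || (x_2 || x_3)))) -> (((x_3 -> x_3) -> x_2) && !x_3)) = !3/8 = 5/8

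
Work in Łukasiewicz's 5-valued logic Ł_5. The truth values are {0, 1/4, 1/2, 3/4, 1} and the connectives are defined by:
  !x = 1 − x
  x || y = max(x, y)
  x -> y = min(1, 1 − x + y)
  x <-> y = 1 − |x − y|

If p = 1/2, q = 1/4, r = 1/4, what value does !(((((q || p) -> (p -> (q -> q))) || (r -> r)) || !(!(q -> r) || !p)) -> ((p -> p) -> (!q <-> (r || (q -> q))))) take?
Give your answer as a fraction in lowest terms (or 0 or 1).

q || p = 1/4 || 1/2 = 1/2
q -> q = 1/4 -> 1/4 = 1
p -> (q -> q) = 1/2 -> 1 = 1
(q || p) -> (p -> (q -> q)) = 1/2 -> 1 = 1
r -> r = 1/4 -> 1/4 = 1
((q || p) -> (p -> (q -> q))) || (r -> r) = 1 || 1 = 1
q -> r = 1/4 -> 1/4 = 1
!(q -> r) = !1 = 0
!p = !1/2 = 1/2
!(q -> r) || !p = 0 || 1/2 = 1/2
!(!(q -> r) || !p) = !1/2 = 1/2
(((q || p) -> (p -> (q -> q))) || (r -> r)) || !(!(q -> r) || !p) = 1 || 1/2 = 1
p -> p = 1/2 -> 1/2 = 1
!q = !1/4 = 3/4
q -> q = 1/4 -> 1/4 = 1
r || (q -> q) = 1/4 || 1 = 1
!q <-> (r || (q -> q)) = 3/4 <-> 1 = 3/4
(p -> p) -> (!q <-> (r || (q -> q))) = 1 -> 3/4 = 3/4
((((q || p) -> (p -> (q -> q))) || (r -> r)) || !(!(q -> r) || !p)) -> ((p -> p) -> (!q <-> (r || (q -> q)))) = 1 -> 3/4 = 3/4
!(((((q || p) -> (p -> (q -> q))) || (r -> r)) || !(!(q -> r) || !p)) -> ((p -> p) -> (!q <-> (r || (q -> q))))) = !3/4 = 1/4

1/4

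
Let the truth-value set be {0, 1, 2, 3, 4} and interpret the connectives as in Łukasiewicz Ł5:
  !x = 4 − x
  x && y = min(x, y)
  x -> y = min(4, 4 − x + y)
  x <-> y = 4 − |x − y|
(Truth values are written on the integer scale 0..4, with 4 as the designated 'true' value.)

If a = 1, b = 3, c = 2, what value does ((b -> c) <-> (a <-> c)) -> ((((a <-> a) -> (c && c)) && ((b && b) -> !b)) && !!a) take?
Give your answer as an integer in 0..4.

1

b -> c = 3 -> 2 = 3
a <-> c = 1 <-> 2 = 3
(b -> c) <-> (a <-> c) = 3 <-> 3 = 4
a <-> a = 1 <-> 1 = 4
c && c = 2 && 2 = 2
(a <-> a) -> (c && c) = 4 -> 2 = 2
b && b = 3 && 3 = 3
!b = !3 = 1
(b && b) -> !b = 3 -> 1 = 2
((a <-> a) -> (c && c)) && ((b && b) -> !b) = 2 && 2 = 2
!a = !1 = 3
!!a = !3 = 1
(((a <-> a) -> (c && c)) && ((b && b) -> !b)) && !!a = 2 && 1 = 1
((b -> c) <-> (a <-> c)) -> ((((a <-> a) -> (c && c)) && ((b && b) -> !b)) && !!a) = 4 -> 1 = 1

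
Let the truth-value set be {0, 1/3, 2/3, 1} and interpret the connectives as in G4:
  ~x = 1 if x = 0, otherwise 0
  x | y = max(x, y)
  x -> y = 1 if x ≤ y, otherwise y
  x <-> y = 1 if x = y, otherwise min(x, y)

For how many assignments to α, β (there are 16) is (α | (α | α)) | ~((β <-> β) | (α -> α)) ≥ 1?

α = 0, β = 0 ↦ 0  <
α = 0, β = 1/3 ↦ 0  <
α = 0, β = 2/3 ↦ 0  <
α = 0, β = 1 ↦ 0  <
α = 1/3, β = 0 ↦ 1/3  <
α = 1/3, β = 1/3 ↦ 1/3  <
α = 1/3, β = 2/3 ↦ 1/3  <
α = 1/3, β = 1 ↦ 1/3  <
α = 2/3, β = 0 ↦ 2/3  <
α = 2/3, β = 1/3 ↦ 2/3  <
α = 2/3, β = 2/3 ↦ 2/3  <
α = 2/3, β = 1 ↦ 2/3  <
α = 1, β = 0 ↦ 1  ≥
α = 1, β = 1/3 ↦ 1  ≥
α = 1, β = 2/3 ↦ 1  ≥
α = 1, β = 1 ↦ 1  ≥
So 4 of the 16 assignments meet the threshold.

4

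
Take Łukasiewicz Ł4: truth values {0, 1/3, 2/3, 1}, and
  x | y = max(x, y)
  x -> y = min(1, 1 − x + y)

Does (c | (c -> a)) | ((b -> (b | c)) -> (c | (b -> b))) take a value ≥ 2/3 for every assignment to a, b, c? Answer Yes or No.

Yes

At a = 0, b = 1/3, c = 1/3, for instance:
c -> a = 1/3 -> 0 = 2/3
c | (c -> a) = 1/3 | 2/3 = 2/3
b | c = 1/3 | 1/3 = 1/3
b -> (b | c) = 1/3 -> 1/3 = 1
b -> b = 1/3 -> 1/3 = 1
c | (b -> b) = 1/3 | 1 = 1
(b -> (b | c)) -> (c | (b -> b)) = 1 -> 1 = 1
(c | (c -> a)) | ((b -> (b | c)) -> (c | (b -> b))) = 2/3 | 1 = 1
and checking the remaining 63 assignments likewise gives ≥ 2/3 in every case.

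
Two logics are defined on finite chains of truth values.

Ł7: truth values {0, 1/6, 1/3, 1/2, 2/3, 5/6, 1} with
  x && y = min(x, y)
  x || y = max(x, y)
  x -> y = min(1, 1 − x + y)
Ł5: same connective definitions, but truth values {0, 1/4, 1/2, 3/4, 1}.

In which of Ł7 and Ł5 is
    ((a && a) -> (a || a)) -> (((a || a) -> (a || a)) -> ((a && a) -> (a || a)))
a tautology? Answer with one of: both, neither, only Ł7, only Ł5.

In Ł7: every assignment gives 1 — tautology.
In Ł5: every assignment gives 1 — tautology.

both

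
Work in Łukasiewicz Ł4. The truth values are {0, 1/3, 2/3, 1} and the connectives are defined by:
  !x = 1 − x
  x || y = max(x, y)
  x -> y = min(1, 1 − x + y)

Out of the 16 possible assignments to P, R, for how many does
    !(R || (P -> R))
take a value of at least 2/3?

P = 0, R = 0 ↦ 0  <
P = 0, R = 1/3 ↦ 0  <
P = 0, R = 2/3 ↦ 0  <
P = 0, R = 1 ↦ 0  <
P = 1/3, R = 0 ↦ 1/3  <
P = 1/3, R = 1/3 ↦ 0  <
P = 1/3, R = 2/3 ↦ 0  <
P = 1/3, R = 1 ↦ 0  <
P = 2/3, R = 0 ↦ 2/3  ≥
P = 2/3, R = 1/3 ↦ 1/3  <
P = 2/3, R = 2/3 ↦ 0  <
P = 2/3, R = 1 ↦ 0  <
P = 1, R = 0 ↦ 1  ≥
P = 1, R = 1/3 ↦ 2/3  ≥
P = 1, R = 2/3 ↦ 1/3  <
P = 1, R = 1 ↦ 0  <
So 3 of the 16 assignments meet the threshold.

3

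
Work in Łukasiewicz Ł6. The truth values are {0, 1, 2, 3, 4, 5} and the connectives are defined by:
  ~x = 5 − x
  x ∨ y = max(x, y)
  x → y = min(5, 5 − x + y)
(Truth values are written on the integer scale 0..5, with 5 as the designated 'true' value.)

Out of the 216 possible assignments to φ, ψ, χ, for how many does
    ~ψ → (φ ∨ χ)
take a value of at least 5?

161

value 5: 161 assignments (counts)
value 4: 25 assignments
value 3: 16 assignments
value 2: 9 assignments
value 1: 4 assignments
value 0: 1 assignment
So 161 of the 216 assignments meet the threshold.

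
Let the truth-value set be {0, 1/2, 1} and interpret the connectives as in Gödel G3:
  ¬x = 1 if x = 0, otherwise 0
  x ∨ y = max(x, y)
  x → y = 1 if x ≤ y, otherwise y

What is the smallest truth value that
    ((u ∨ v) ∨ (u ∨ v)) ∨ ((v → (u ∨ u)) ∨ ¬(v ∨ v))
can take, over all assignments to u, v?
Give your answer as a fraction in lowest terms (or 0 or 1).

Take u = 0, v = 1/2:
u ∨ v = 0 ∨ 1/2 = 1/2
u ∨ v = 0 ∨ 1/2 = 1/2
(u ∨ v) ∨ (u ∨ v) = 1/2 ∨ 1/2 = 1/2
u ∨ u = 0 ∨ 0 = 0
v → (u ∨ u) = 1/2 → 0 = 0
v ∨ v = 1/2 ∨ 1/2 = 1/2
¬(v ∨ v) = ¬1/2 = 0
(v → (u ∨ u)) ∨ ¬(v ∨ v) = 0 ∨ 0 = 0
((u ∨ v) ∨ (u ∨ v)) ∨ ((v → (u ∨ u)) ∨ ¬(v ∨ v)) = 1/2 ∨ 0 = 1/2
No assignment yields a value below 1/2, so this is the minimum.

1/2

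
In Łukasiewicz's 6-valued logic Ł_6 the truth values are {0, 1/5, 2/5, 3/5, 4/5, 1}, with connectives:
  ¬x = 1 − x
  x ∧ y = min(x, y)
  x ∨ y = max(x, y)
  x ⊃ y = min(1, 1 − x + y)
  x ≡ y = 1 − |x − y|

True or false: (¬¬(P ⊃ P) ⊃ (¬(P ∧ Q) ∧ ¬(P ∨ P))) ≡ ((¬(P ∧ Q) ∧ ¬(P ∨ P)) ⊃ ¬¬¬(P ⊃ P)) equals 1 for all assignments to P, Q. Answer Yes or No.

No

Counterexample: take P = 0, Q = 0.
P ⊃ P = 0 ⊃ 0 = 1
¬(P ⊃ P) = ¬1 = 0
¬¬(P ⊃ P) = ¬0 = 1
P ∧ Q = 0 ∧ 0 = 0
¬(P ∧ Q) = ¬0 = 1
P ∨ P = 0 ∨ 0 = 0
¬(P ∨ P) = ¬0 = 1
¬(P ∧ Q) ∧ ¬(P ∨ P) = 1 ∧ 1 = 1
¬¬(P ⊃ P) ⊃ (¬(P ∧ Q) ∧ ¬(P ∨ P)) = 1 ⊃ 1 = 1
P ∧ Q = 0 ∧ 0 = 0
¬(P ∧ Q) = ¬0 = 1
P ∨ P = 0 ∨ 0 = 0
¬(P ∨ P) = ¬0 = 1
¬(P ∧ Q) ∧ ¬(P ∨ P) = 1 ∧ 1 = 1
P ⊃ P = 0 ⊃ 0 = 1
¬(P ⊃ P) = ¬1 = 0
¬¬(P ⊃ P) = ¬0 = 1
¬¬¬(P ⊃ P) = ¬1 = 0
(¬(P ∧ Q) ∧ ¬(P ∨ P)) ⊃ ¬¬¬(P ⊃ P) = 1 ⊃ 0 = 0
(¬¬(P ⊃ P) ⊃ (¬(P ∧ Q) ∧ ¬(P ∨ P))) ≡ ((¬(P ∧ Q) ∧ ¬(P ∨ P)) ⊃ ¬¬¬(P ⊃ P)) = 1 ≡ 0 = 0
This gives 0 ≠ 1.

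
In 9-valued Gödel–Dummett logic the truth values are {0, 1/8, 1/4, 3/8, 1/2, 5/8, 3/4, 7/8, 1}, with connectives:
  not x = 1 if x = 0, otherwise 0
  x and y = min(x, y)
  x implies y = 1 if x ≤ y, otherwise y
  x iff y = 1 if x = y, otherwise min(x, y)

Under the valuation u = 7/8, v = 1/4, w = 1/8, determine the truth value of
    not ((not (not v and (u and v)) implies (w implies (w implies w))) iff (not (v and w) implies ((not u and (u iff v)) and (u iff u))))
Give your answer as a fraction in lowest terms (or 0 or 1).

0

not v = not 1/4 = 0
u and v = 7/8 and 1/4 = 1/4
not v and (u and v) = 0 and 1/4 = 0
not (not v and (u and v)) = not 0 = 1
w implies w = 1/8 implies 1/8 = 1
w implies (w implies w) = 1/8 implies 1 = 1
not (not v and (u and v)) implies (w implies (w implies w)) = 1 implies 1 = 1
v and w = 1/4 and 1/8 = 1/8
not (v and w) = not 1/8 = 0
not u = not 7/8 = 0
u iff v = 7/8 iff 1/4 = 1/4
not u and (u iff v) = 0 and 1/4 = 0
u iff u = 7/8 iff 7/8 = 1
(not u and (u iff v)) and (u iff u) = 0 and 1 = 0
not (v and w) implies ((not u and (u iff v)) and (u iff u)) = 0 implies 0 = 1
(not (not v and (u and v)) implies (w implies (w implies w))) iff (not (v and w) implies ((not u and (u iff v)) and (u iff u))) = 1 iff 1 = 1
not ((not (not v and (u and v)) implies (w implies (w implies w))) iff (not (v and w) implies ((not u and (u iff v)) and (u iff u)))) = not 1 = 0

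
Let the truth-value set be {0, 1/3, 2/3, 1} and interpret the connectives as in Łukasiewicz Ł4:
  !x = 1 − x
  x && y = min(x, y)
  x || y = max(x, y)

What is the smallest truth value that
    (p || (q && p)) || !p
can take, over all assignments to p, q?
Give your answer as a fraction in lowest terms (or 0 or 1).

Take p = 1/3, q = 0:
q && p = 0 && 1/3 = 0
p || (q && p) = 1/3 || 0 = 1/3
!p = !1/3 = 2/3
(p || (q && p)) || !p = 1/3 || 2/3 = 2/3
No assignment yields a value below 2/3, so this is the minimum.

2/3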